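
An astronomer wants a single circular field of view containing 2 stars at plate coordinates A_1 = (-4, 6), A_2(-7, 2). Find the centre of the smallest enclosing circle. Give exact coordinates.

The smallest circle enclosing two points has them as diameter endpoints.
Centre = midpoint = (-5.5, 4); r² = |A_1A_2|²/4 = 25/4 = 6.25.
Centre = (-5.5, 4).

(-5.5, 4)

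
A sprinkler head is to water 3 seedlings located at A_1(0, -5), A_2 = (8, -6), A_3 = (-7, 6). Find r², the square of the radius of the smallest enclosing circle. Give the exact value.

92.25

Side lengths²: A_1A_2² = 65, A_1A_3² = 170, A_2A_3² = 369.
Since A_2A_3² = 369 ≥ 170 + 65 = 235, the angle opposite A_2A_3 is not acute, so the smallest enclosing circle has A_2A_3 as diameter.
Centre = midpoint of A_2A_3 = (0.5, 0), r² = 369/4 = 92.25.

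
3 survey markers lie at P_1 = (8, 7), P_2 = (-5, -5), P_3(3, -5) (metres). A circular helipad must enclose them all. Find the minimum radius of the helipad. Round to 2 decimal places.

Side lengths²: P_1P_2² = 313, P_1P_3² = 169, P_2P_3² = 64.
Since P_1P_2² = 313 ≥ 169 + 64 = 233, the angle opposite P_1P_2 is not acute, so the smallest enclosing circle has P_1P_2 as diameter.
Centre = midpoint of P_1P_2 = (1.5, 1), r² = 313/4 = 78.25.
r = √(78.25) ≈ 8.85.

8.85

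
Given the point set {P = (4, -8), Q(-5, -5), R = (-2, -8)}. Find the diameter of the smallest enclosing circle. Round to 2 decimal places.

9.49

Side lengths²: PQ² = 90, PR² = 36, QR² = 18.
Since PQ² = 90 ≥ 36 + 18 = 54, the angle opposite PQ is not acute, so the smallest enclosing circle has PQ as diameter.
Centre = midpoint of PQ = (-0.5, -6.5), r² = 90/4 = 22.5.
Diameter = 2r = 2√(22.5) ≈ 9.49.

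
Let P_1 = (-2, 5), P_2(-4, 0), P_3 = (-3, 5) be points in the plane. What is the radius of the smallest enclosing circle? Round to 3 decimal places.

2.693

Side lengths²: P_1P_2² = 29, P_1P_3² = 1, P_2P_3² = 26.
Since P_1P_2² = 29 ≥ 26 + 1 = 27, the angle opposite P_1P_2 is not acute, so the smallest enclosing circle has P_1P_2 as diameter.
Centre = midpoint of P_1P_2 = (-3, 2.5), r² = 29/4 = 7.25.
r = √(7.25) ≈ 2.693.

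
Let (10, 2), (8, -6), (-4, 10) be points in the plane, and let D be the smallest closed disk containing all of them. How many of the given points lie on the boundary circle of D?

2

Call the three points A, B, C in the order given.
Side lengths²: AB² = 68, AC² = 260, BC² = 400.
Since BC² = 400 ≥ 260 + 68 = 328, the angle opposite BC is not acute, so the smallest enclosing circle has BC as diameter.
Centre = midpoint of BC = (2, 2), r² = 400/4 = 100.
The points at distance exactly r from the centre are (8, -6), (-4, 10) — 2 points.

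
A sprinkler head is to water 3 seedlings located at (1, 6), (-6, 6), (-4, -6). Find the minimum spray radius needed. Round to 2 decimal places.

Call the three points A, B, C in the order given.
Side lengths²: AB² = 49, AC² = 169, BC² = 148.
Since AC² = 169 < 148 + 49 = 197, the triangle is acute, so the smallest enclosing circle is the circumcircle.
Circumcentre = (-2.5, 5/12), r² = 6253/144.
r = √(6253/144) ≈ 6.59.

6.59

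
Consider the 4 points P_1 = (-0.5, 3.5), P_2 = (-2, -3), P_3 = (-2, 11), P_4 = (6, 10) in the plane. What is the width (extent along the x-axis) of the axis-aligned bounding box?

8

max x = 6, min x = -2, so width = 8.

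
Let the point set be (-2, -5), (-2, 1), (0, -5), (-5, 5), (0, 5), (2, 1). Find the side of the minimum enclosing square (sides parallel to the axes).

10

The bounding box has width 7 and height 10.
An axis-aligned square enclosing the set must have side ≥ max(width, height).
So the minimum side is max(7, 10) = 10.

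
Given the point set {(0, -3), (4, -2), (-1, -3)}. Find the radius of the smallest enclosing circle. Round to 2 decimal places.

Call the three points A, B, C in the order given.
Side lengths²: AB² = 17, AC² = 1, BC² = 26.
Since BC² = 26 ≥ 17 + 1 = 18, the angle opposite BC is not acute, so the smallest enclosing circle has BC as diameter.
Centre = midpoint of BC = (1.5, -2.5), r² = 26/4 = 6.5.
r = √(6.5) ≈ 2.55.

2.55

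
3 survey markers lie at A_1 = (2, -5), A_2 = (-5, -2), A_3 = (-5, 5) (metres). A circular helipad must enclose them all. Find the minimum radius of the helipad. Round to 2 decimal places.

Side lengths²: A_1A_2² = 58, A_1A_3² = 149, A_2A_3² = 49.
Since A_1A_3² = 149 ≥ 58 + 49 = 107, the angle opposite A_1A_3 is not acute, so the smallest enclosing circle has A_1A_3 as diameter.
Centre = midpoint of A_1A_3 = (-1.5, 0), r² = 149/4 = 37.25.
r = √(37.25) ≈ 6.10.

6.10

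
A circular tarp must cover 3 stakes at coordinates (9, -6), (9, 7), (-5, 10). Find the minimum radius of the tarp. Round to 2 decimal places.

Call the three points A, B, C in the order given.
Side lengths²: AB² = 169, AC² = 452, BC² = 205.
Since AC² = 452 ≥ 205 + 169 = 374, the angle opposite AC is not acute, so the smallest enclosing circle has AC as diameter.
Centre = midpoint of AC = (2, 2), r² = 452/4 = 113.
r = √113 ≈ 10.63.

10.63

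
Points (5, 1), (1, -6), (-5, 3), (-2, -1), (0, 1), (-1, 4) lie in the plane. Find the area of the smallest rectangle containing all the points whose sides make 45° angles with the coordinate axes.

In coordinates u = x + y, v = x − y the rectangle is axis-aligned; the map (x,y)→(u,v) scales areas by 2.
u-values: 6, -5, -2, -3, 1, 3; range = 6 − (-5) = 11.
v-values: 4, 7, -8, -1, -1, -5; range = 7 − (-8) = 15.
Area = (11 × 15) / 2 = 82.5.

82.5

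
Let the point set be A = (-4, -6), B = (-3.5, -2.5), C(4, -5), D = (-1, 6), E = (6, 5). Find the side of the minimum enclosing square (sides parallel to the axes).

The bounding box has width 10 and height 12.
An axis-aligned square enclosing the set must have side ≥ max(width, height).
So the minimum side is max(10, 12) = 12.

12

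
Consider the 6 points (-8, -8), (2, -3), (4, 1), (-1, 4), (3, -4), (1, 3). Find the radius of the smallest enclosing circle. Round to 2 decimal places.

The minimum enclosing circle is determined by three boundary points: (-8, -8), (4, 1), (-1, 4).
Their circumcentre is (-37/18, -185/54) with r² = 82025/1458.
The farthest remaining point (1, 3) is at distance² 73817/1458 ≤ 82025/1458.
r = √(82025/1458) ≈ 7.50.

7.50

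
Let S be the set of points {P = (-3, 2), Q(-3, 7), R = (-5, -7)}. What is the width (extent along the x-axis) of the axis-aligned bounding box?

max x = -3, min x = -5, so width = 2.

2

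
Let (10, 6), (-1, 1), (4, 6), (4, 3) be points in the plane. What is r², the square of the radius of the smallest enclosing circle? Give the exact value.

36.5

A smallest enclosing disk is always determined by at most three of the input points on its boundary.
The farthest pair is (10, 6)–(-1, 1) with squared distance 146. The circle on this segment as diameter has centre (4.5, 3.5) and r² = 146/4 = 36.5.
Check (4, 6): distance² to centre = 6.5 ≤ 36.5, so it lies inside.
All remaining points lie in this disk, and no smaller disk contains both endpoints, so this is the minimum enclosing circle.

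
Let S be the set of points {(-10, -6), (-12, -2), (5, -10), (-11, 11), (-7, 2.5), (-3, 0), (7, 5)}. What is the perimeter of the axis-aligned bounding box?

80

Width = max x − min x = 7 − (-12) = 19.
Height = max y − min y = 11 − (-10) = 21.
Perimeter = 2(19 + 21) = 80.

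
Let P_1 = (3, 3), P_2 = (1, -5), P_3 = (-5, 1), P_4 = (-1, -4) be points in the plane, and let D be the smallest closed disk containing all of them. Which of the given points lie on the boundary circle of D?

P_1, P_2, P_3

By Welzl's lemma the MEC is supported by two points (diametrically opposite) or three points (on a circumcircle).
The minimum enclosing circle is determined by three boundary points: P_1, P_2, P_3.
Their circumcentre is (-0.4, -0.4) with r² = 23.12.
The farthest remaining point P_4 is at distance² 13.32 ≤ 23.12.
The points at distance exactly r from the centre are P_1, P_2, P_3 — 3 points.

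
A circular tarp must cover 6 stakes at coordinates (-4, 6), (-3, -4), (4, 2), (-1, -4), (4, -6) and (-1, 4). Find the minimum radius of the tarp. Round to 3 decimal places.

By Welzl's lemma the MEC is supported by two points (diametrically opposite) or three points (on a circumcircle).
The farthest pair is (-4, 6)–(4, -6) with squared distance 208. The circle on this segment as diameter has centre (0, 0) and r² = 208/4 = 52.
Check (-3, -4): distance² to centre = 25 ≤ 52, so it lies inside.
All remaining points lie in this disk, and no smaller disk contains both endpoints, so this is the minimum enclosing circle.
r = √52 ≈ 7.211.

7.211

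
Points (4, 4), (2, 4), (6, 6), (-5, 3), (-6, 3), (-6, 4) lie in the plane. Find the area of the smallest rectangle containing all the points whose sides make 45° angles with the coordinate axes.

75

In coordinates u = x + y, v = x − y the rectangle is axis-aligned; the map (x,y)→(u,v) scales areas by 2.
u-values: 8, 6, 12, -2, -3, -2; range = 12 − (-3) = 15.
v-values: 0, -2, 0, -8, -9, -10; range = 0 − (-10) = 10.
Area = (15 × 10) / 2 = 75.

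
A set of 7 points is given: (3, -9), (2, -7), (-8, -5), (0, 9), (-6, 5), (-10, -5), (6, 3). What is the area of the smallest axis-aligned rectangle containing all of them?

x ranges over [-10, 6], width 16.
y ranges over [-9, 9], height 18.
Area = 16 × 18 = 288.

288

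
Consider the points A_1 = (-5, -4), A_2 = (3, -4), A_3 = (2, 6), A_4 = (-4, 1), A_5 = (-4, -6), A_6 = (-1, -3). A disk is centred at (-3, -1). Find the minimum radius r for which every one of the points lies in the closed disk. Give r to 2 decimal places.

8.60

The required radius is the distance from (-3, -1) to the farthest point.
Squared distances: 13, 45, 74, 5, 26, 8.
Maximum is 74, attained at A_3.
r = √74 ≈ 8.60.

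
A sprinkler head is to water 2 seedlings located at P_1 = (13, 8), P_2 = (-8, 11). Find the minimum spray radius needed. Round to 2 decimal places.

10.61

The smallest circle enclosing two points has them as diameter endpoints.
Centre = midpoint = (2.5, 9.5); r² = |P_1P_2|²/4 = 450/4 = 112.5.
r = √(112.5) ≈ 10.61.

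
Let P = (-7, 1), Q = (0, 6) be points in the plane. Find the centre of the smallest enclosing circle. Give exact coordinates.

(-3.5, 3.5)

The smallest circle enclosing two points has them as diameter endpoints.
Centre = midpoint = (-3.5, 3.5); r² = |PQ|²/4 = 74/4 = 18.5.
Centre = (-3.5, 3.5).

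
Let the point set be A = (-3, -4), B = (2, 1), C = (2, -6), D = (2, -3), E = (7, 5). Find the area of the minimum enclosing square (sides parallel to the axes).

121

The bounding box has width 10 and height 11.
An axis-aligned square enclosing the set must have side ≥ max(width, height).
So the minimum side is max(10, 11) = 11.
Area = 11² = 121.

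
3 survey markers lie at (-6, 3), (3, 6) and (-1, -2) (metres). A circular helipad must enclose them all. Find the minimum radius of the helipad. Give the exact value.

5

Call the three points A, B, C in the order given.
Side lengths²: AB² = 90, AC² = 50, BC² = 80.
Since AB² = 90 < 80 + 50 = 130, the triangle is acute, so the smallest enclosing circle is the circumcircle.
Circumcentre = (-1, 3), r² = 25.
r = √25 = 5.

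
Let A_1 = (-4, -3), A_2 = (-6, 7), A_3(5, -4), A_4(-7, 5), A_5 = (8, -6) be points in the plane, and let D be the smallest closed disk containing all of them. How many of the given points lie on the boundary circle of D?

The minimum enclosing circle of a finite set is fixed by two of the points (as a diameter) or three (as a circumcircle).
The farthest pair is A_2–A_5 with squared distance 365. The circle on this segment as diameter has centre (1, 0.5) and r² = 365/4 = 91.25.
Check A_1: distance² to centre = 37.25 ≤ 91.25, so it lies inside.
All remaining points lie in this disk, and no smaller disk contains both endpoints, so this is the minimum enclosing circle.
The points at distance exactly r from the centre are A_2, A_5 — 2 points.

2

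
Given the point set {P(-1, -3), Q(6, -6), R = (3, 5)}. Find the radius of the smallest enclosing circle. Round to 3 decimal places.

Side lengths²: PQ² = 58, PR² = 80, QR² = 130.
Since QR² = 130 < 80 + 58 = 138, the triangle is acute, so the smallest enclosing circle is the circumcircle.
Circumcentre = (71/17, -10/17), r² = 9425/289.
r = √(9425/289) ≈ 5.711.

5.711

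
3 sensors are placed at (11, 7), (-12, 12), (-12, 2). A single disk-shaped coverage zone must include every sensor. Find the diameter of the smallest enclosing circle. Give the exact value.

554/23

Call the three points A, B, C in the order given.
Side lengths²: AB² = 554, AC² = 554, BC² = 100.
Since AC² = 554 < 554 + 100 = 654, the triangle is acute, so the smallest enclosing circle is the circumcircle.
Circumcentre = (-24/23, 7), r² = 76729/529.
Diameter = 2r = 2√(76729/529) = 554/23.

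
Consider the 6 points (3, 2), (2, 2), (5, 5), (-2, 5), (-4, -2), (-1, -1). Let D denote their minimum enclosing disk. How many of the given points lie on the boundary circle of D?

The farthest pair is (5, 5)–(-4, -2) with squared distance 130. The circle on this segment as diameter has centre (0.5, 1.5) and r² = 130/4 = 32.5.
Check (3, 2): distance² to centre = 6.5 ≤ 32.5, so it lies inside.
All remaining points lie in this disk, and no smaller disk contains both endpoints, so this is the minimum enclosing circle.
The points at distance exactly r from the centre are (5, 5), (-4, -2) — 2 points.

2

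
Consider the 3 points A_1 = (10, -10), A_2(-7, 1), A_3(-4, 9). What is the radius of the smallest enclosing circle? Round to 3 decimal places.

Side lengths²: A_1A_2² = 410, A_1A_3² = 557, A_2A_3² = 73.
Since A_1A_3² = 557 ≥ 410 + 73 = 483, the angle opposite A_1A_3 is not acute, so the smallest enclosing circle has A_1A_3 as diameter.
Centre = midpoint of A_1A_3 = (3, -0.5), r² = 557/4 = 139.25.
r = √(139.25) ≈ 11.800.

11.800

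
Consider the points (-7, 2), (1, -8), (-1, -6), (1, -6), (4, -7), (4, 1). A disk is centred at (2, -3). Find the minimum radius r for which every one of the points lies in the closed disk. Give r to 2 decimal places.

10.30

The required radius is the distance from (2, -3) to the farthest point.
Squared distances: 106, 26, 18, 10, 20, 20.
Maximum is 106, attained at (-7, 2).
r = √106 ≈ 10.30.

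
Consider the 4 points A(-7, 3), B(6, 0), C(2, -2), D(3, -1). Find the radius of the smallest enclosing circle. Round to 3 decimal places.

6.671

A smallest enclosing disk is always determined by at most three of the input points on its boundary.
The farthest pair is A–B with squared distance 178. The circle on this segment as diameter has centre (-0.5, 1.5) and r² = 178/4 = 44.5.
Check C: distance² to centre = 18.5 ≤ 44.5, so it lies inside.
All remaining points lie in this disk, and no smaller disk contains both endpoints, so this is the minimum enclosing circle.
r = √(44.5) ≈ 6.671.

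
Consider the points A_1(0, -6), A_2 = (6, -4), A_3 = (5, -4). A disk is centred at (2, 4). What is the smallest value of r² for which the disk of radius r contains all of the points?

The required radius is the distance from (2, 4) to the farthest point.
Squared distances: 104, 80, 73.
Maximum is 104, attained at A_1.

104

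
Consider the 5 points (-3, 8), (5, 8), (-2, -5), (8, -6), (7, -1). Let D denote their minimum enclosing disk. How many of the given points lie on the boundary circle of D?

A smallest enclosing disk is always determined by at most three of the input points on its boundary.
The farthest pair is (-3, 8)–(8, -6) with squared distance 317. The circle on this segment as diameter has centre (2.5, 1) and r² = 317/4 = 79.25.
Check (5, 8): distance² to centre = 55.25 ≤ 79.25, so it lies inside.
All remaining points lie in this disk, and no smaller disk contains both endpoints, so this is the minimum enclosing circle.
The points at distance exactly r from the centre are (-3, 8), (8, -6) — 2 points.

2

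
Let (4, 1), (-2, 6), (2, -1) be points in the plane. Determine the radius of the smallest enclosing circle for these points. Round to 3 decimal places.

Call the three points A, B, C in the order given.
Side lengths²: AB² = 61, AC² = 8, BC² = 65.
Since BC² = 65 < 61 + 8 = 69, the triangle is acute, so the smallest enclosing circle is the circumcircle.
Circumcentre = (7/22, 59/22), r² = 3965/242.
r = √(3965/242) ≈ 4.048.

4.048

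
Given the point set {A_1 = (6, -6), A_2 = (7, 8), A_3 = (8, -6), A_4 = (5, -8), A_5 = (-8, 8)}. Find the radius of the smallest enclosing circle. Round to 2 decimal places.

10.63

The minimum enclosing circle of a finite set is fixed by two of the points (as a diameter) or three (as a circumcircle).
The farthest pair is A_3–A_5 with squared distance 452. The circle on this segment as diameter has centre (0, 1) and r² = 452/4 = 113.
Check A_1: distance² to centre = 85 ≤ 113, so it lies inside.
All remaining points lie in this disk, and no smaller disk contains both endpoints, so this is the minimum enclosing circle.
r = √113 ≈ 10.63.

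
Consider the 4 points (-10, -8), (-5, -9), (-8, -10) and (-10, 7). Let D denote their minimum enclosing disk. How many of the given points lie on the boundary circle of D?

The minimum enclosing circle of a finite set is fixed by two of the points (as a diameter) or three (as a circumcircle).
The farthest pair is (-8, -10)–(-10, 7) with squared distance 293. The circle on this segment as diameter has centre (-9, -1.5) and r² = 293/4 = 73.25.
Check (-10, -8): distance² to centre = 43.25 ≤ 73.25, so it lies inside.
All remaining points lie in this disk, and no smaller disk contains both endpoints, so this is the minimum enclosing circle.
The points at distance exactly r from the centre are (-8, -10), (-10, 7) — 2 points.

2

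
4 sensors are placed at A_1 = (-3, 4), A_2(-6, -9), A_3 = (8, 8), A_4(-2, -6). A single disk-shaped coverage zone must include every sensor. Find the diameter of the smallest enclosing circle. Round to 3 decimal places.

22.023

The minimum enclosing circle of a finite set is fixed by two of the points (as a diameter) or three (as a circumcircle).
The farthest pair is A_2–A_3 with squared distance 485. The circle on this segment as diameter has centre (1, -0.5) and r² = 485/4 = 121.25.
Check A_1: distance² to centre = 36.25 ≤ 121.25, so it lies inside.
All remaining points lie in this disk, and no smaller disk contains both endpoints, so this is the minimum enclosing circle.
Diameter = 2r = 2√(121.25) ≈ 22.023.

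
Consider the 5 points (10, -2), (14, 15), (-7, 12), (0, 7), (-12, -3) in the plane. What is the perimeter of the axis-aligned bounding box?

88

Width = max x − min x = 14 − (-12) = 26.
Height = max y − min y = 15 − (-3) = 18.
Perimeter = 2(26 + 18) = 88.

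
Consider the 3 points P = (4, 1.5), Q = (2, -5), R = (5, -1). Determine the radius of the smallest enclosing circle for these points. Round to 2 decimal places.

3.40

Side lengths²: PQ² = 46.25, PR² = 7.25, QR² = 25.
Since PQ² = 46.25 ≥ 25 + 7.25 = 32.25, the angle opposite PQ is not acute, so the smallest enclosing circle has PQ as diameter.
Centre = midpoint of PQ = (3, -1.75), r² = 46.25/4 = 11.5625.
r = √(11.5625) ≈ 3.40.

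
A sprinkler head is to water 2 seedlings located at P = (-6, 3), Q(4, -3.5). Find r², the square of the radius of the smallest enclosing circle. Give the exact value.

35.5625

The smallest circle enclosing two points has them as diameter endpoints.
Centre = midpoint = (-1, -0.25); r² = |PQ|²/4 = 142.25/4 = 35.5625.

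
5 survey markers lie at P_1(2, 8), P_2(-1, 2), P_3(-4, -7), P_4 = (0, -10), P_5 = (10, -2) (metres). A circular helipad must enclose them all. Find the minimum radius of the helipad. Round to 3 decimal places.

9.055

The farthest pair is P_1–P_4 with squared distance 328. The circle on this segment as diameter has centre (1, -1) and r² = 328/4 = 82.
Check P_2: distance² to centre = 13 ≤ 82, so it lies inside.
All remaining points lie in this disk, and no smaller disk contains both endpoints, so this is the minimum enclosing circle.
r = √82 ≈ 9.055.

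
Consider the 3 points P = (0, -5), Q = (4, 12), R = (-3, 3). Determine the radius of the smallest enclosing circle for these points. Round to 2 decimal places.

8.73

Side lengths²: PQ² = 305, PR² = 73, QR² = 130.
Since PQ² = 305 ≥ 130 + 73 = 203, the angle opposite PQ is not acute, so the smallest enclosing circle has PQ as diameter.
Centre = midpoint of PQ = (2, 3.5), r² = 305/4 = 76.25.
r = √(76.25) ≈ 8.73.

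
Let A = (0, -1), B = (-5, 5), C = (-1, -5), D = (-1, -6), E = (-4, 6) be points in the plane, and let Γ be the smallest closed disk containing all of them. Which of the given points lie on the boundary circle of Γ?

The farthest pair is D–E with squared distance 153. The circle on this segment as diameter has centre (-2.5, 0) and r² = 153/4 = 38.25.
Check A: distance² to centre = 7.25 ≤ 38.25, so it lies inside.
All remaining points lie in this disk, and no smaller disk contains both endpoints, so this is the minimum enclosing circle.
The points at distance exactly r from the centre are D, E — 2 points.

D, E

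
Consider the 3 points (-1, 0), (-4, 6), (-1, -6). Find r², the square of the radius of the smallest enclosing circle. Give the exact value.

38.25

Call the three points A, B, C in the order given.
Side lengths²: AB² = 45, AC² = 36, BC² = 153.
Since BC² = 153 ≥ 45 + 36 = 81, the angle opposite BC is not acute, so the smallest enclosing circle has BC as diameter.
Centre = midpoint of BC = (-2.5, 0), r² = 153/4 = 38.25.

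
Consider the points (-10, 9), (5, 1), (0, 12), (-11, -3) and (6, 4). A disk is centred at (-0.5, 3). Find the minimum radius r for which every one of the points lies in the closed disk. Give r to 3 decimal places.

The required radius is the distance from (-0.5, 3) to the farthest point.
Squared distances: 126.25, 34.25, 81.25, 146.25, 43.25.
Maximum is 146.25, attained at (-11, -3).
r = √(146.25) ≈ 12.093.

12.093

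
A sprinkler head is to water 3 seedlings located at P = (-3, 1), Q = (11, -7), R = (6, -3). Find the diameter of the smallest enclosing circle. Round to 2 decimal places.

Side lengths²: PQ² = 260, PR² = 97, QR² = 41.
Since PQ² = 260 ≥ 97 + 41 = 138, the angle opposite PQ is not acute, so the smallest enclosing circle has PQ as diameter.
Centre = midpoint of PQ = (4, -3), r² = 260/4 = 65.
Diameter = 2r = 2√65 ≈ 16.12.

16.12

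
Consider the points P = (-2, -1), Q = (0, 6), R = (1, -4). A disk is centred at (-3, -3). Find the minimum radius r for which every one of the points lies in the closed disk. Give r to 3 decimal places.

9.487

The required radius is the distance from (-3, -3) to the farthest point.
Squared distances: 5, 90, 17.
Maximum is 90, attained at Q.
r = √90 ≈ 9.487.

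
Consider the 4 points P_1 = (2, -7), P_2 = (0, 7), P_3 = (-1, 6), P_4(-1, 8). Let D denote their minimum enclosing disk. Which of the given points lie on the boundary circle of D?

The minimum enclosing circle of a finite set is fixed by two of the points (as a diameter) or three (as a circumcircle).
The farthest pair is P_1–P_4 with squared distance 234. The circle on this segment as diameter has centre (0.5, 0.5) and r² = 234/4 = 58.5.
Check P_2: distance² to centre = 42.5 ≤ 58.5, so it lies inside.
All remaining points lie in this disk, and no smaller disk contains both endpoints, so this is the minimum enclosing circle.
The points at distance exactly r from the centre are P_1, P_4 — 2 points.

P_1, P_4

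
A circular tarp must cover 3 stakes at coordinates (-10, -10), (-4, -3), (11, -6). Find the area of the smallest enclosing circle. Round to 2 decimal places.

Call the three points A, B, C in the order given.
Side lengths²: AB² = 85, AC² = 457, BC² = 234.
Since AC² = 457 ≥ 234 + 85 = 319, the angle opposite AC is not acute, so the smallest enclosing circle has AC as diameter.
Centre = midpoint of AC = (0.5, -8), r² = 457/4 = 114.25.
Area = π·r² = π·114.25 ≈ 358.93.

358.93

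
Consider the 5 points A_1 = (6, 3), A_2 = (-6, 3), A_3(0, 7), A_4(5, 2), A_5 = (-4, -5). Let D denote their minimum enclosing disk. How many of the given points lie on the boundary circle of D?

3

The minimum enclosing circle of a finite set is fixed by two of the points (as a diameter) or three (as a circumcircle).
The minimum enclosing circle is determined by three boundary points: A_1, A_3, A_5.
Their circumcentre is (-1/11, 4/11) with r² = 5330/121.
The farthest remaining point A_2 is at distance² 5066/121 ≤ 5330/121.
The points at distance exactly r from the centre are A_1, A_3, A_5 — 3 points.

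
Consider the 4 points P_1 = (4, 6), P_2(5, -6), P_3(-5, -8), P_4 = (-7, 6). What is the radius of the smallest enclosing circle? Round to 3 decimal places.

8.498

The minimum enclosing circle of a finite set is fixed by two of the points (as a diameter) or three (as a circumcircle).
The minimum enclosing circle is determined by three boundary points: P_2, P_3, P_4.
Their circumcentre is (-4/3, -1/3) with r² = 650/9.
The farthest remaining point P_1 is at distance² 617/9 ≤ 650/9.
r = √(650/9) ≈ 8.498.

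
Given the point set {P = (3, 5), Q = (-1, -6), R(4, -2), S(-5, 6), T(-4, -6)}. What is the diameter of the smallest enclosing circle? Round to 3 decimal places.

The minimum enclosing circle of a finite set is fixed by two of the points (as a diameter) or three (as a circumcircle).
The minimum enclosing circle is determined by three boundary points: P, S, T.
Their circumcentre is (-63/38, 9/38) with r² = 32045/722.
The farthest remaining point Q is at distance² 28397/722 ≤ 32045/722.
Diameter = 2r = 2√(32045/722) ≈ 13.324.

13.324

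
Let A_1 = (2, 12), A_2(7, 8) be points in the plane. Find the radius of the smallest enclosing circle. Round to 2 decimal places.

The smallest circle enclosing two points has them as diameter endpoints.
Centre = midpoint = (4.5, 10); r² = |A_1A_2|²/4 = 41/4 = 10.25.
r = √(10.25) ≈ 3.20.

3.20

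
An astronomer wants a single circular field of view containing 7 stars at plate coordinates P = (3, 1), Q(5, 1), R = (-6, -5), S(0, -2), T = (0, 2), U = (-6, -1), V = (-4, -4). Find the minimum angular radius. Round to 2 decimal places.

The farthest pair is Q–R with squared distance 157. The circle on this segment as diameter has centre (-0.5, -2) and r² = 157/4 = 39.25.
Check P: distance² to centre = 21.25 ≤ 39.25, so it lies inside.
All remaining points lie in this disk, and no smaller disk contains both endpoints, so this is the minimum enclosing circle.
r = √(39.25) ≈ 6.26.

6.26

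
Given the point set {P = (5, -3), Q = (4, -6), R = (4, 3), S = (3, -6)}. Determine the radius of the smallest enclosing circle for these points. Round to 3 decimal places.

By Welzl's lemma the MEC is supported by two points (diametrically opposite) or three points (on a circumcircle).
The farthest pair is R–S with squared distance 82. The circle on this segment as diameter has centre (3.5, -1.5) and r² = 82/4 = 20.5.
Check P: distance² to centre = 4.5 ≤ 20.5, so it lies inside.
All remaining points lie in this disk, and no smaller disk contains both endpoints, so this is the minimum enclosing circle.
r = √(20.5) ≈ 4.528.

4.528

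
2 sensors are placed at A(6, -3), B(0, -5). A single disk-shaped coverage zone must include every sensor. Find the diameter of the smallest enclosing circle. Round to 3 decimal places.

6.325

The smallest circle enclosing two points has them as diameter endpoints.
Centre = midpoint = (3, -4); r² = |AB|²/4 = 40/4 = 10.
Diameter = 2r = 2√10 ≈ 6.325.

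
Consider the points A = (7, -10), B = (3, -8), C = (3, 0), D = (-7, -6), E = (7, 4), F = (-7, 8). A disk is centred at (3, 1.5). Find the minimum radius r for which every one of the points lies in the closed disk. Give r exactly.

The required radius is the distance from (3, 1.5) to the farthest point.
Squared distances: 148.25, 90.25, 2.25, 156.25, 22.25, 142.25.
Maximum is 156.25, attained at D.
r = √(156.25) = 12.5.

12.5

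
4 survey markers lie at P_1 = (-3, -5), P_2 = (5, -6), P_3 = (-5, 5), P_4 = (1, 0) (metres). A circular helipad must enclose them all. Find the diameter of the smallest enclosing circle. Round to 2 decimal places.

14.87

A smallest enclosing disk is always determined by at most three of the input points on its boundary.
The farthest pair is P_2–P_3 with squared distance 221. The circle on this segment as diameter has centre (0, -0.5) and r² = 221/4 = 55.25.
Check P_1: distance² to centre = 29.25 ≤ 55.25, so it lies inside.
All remaining points lie in this disk, and no smaller disk contains both endpoints, so this is the minimum enclosing circle.
Diameter = 2r = 2√(55.25) ≈ 14.87.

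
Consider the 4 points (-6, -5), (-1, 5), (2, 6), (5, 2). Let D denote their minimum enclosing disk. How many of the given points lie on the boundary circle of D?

3

The minimum enclosing circle of a finite set is fixed by two of the points (as a diameter) or three (as a circumcircle).
The minimum enclosing circle is determined by three boundary points: (-6, -5), (2, 6), (5, 2).
Their circumcentre is (-41/26, 5/26) with r² = 15725/338.
The farthest remaining point (-1, 5) is at distance² 7925/338 ≤ 15725/338.
The points at distance exactly r from the centre are (-6, -5), (2, 6), (5, 2) — 3 points.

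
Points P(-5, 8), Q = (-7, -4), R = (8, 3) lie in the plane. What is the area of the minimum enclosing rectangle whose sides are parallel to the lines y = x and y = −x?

198

In coordinates u = x + y, v = x − y the rectangle is axis-aligned; the map (x,y)→(u,v) scales areas by 2.
u-values: 3, -11, 11; range = 11 − (-11) = 22.
v-values: -13, -3, 5; range = 5 − (-13) = 18.
Area = (22 × 18) / 2 = 198.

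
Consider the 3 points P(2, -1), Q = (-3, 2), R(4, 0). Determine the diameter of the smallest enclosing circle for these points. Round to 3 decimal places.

7.280

Side lengths²: PQ² = 34, PR² = 5, QR² = 53.
Since QR² = 53 ≥ 34 + 5 = 39, the angle opposite QR is not acute, so the smallest enclosing circle has QR as diameter.
Centre = midpoint of QR = (0.5, 1), r² = 53/4 = 13.25.
Diameter = 2r = 2√(13.25) ≈ 7.280.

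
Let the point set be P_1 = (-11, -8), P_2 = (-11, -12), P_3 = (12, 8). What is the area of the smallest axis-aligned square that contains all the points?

The bounding box has width 23 and height 20.
An axis-aligned square enclosing the set must have side ≥ max(width, height).
So the minimum side is max(23, 20) = 23.
Area = 23² = 529.

529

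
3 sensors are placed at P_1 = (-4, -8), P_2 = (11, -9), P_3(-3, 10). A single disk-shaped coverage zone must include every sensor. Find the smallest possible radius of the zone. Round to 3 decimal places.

Side lengths²: P_1P_2² = 226, P_1P_3² = 325, P_2P_3² = 557.
Since P_2P_3² = 557 ≥ 325 + 226 = 551, the angle opposite P_2P_3 is not acute, so the smallest enclosing circle has P_2P_3 as diameter.
Centre = midpoint of P_2P_3 = (4, 0.5), r² = 557/4 = 139.25.
r = √(139.25) ≈ 11.800.

11.800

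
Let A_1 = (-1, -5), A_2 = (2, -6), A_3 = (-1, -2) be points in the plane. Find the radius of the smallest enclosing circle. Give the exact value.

2.5

Side lengths²: A_1A_2² = 10, A_1A_3² = 9, A_2A_3² = 25.
Since A_2A_3² = 25 ≥ 10 + 9 = 19, the angle opposite A_2A_3 is not acute, so the smallest enclosing circle has A_2A_3 as diameter.
Centre = midpoint of A_2A_3 = (0.5, -4), r² = 25/4 = 6.25.
r = √(6.25) = 2.5.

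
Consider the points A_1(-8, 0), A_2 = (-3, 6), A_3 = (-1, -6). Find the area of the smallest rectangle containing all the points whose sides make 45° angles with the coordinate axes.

In coordinates u = x + y, v = x − y the rectangle is axis-aligned; the map (x,y)→(u,v) scales areas by 2.
u-values: -8, 3, -7; range = 3 − (-8) = 11.
v-values: -8, -9, 5; range = 5 − (-9) = 14.
Area = (11 × 14) / 2 = 77.

77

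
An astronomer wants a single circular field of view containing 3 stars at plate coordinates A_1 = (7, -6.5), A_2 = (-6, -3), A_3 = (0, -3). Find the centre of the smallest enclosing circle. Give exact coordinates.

(0.5, -4.75)

Side lengths²: A_1A_2² = 181.25, A_1A_3² = 61.25, A_2A_3² = 36.
Since A_1A_2² = 181.25 ≥ 61.25 + 36 = 97.25, the angle opposite A_1A_2 is not acute, so the smallest enclosing circle has A_1A_2 as diameter.
Centre = midpoint of A_1A_2 = (0.5, -4.75), r² = 181.25/4 = 45.3125.
Centre = (0.5, -4.75).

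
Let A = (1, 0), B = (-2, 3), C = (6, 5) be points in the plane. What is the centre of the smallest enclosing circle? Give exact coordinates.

Side lengths²: AB² = 18, AC² = 50, BC² = 68.
Since BC² = 68 ≥ 50 + 18 = 68, the angle opposite BC is not acute, so the smallest enclosing circle has BC as diameter.
Centre = midpoint of BC = (2, 4), r² = 68/4 = 17.
Centre = (2, 4).

(2, 4)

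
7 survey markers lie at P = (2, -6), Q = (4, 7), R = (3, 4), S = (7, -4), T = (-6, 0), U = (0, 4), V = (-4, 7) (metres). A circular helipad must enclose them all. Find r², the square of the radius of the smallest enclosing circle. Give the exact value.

By Welzl's lemma the MEC is supported by two points (diametrically opposite) or three points (on a circumcircle).
The farthest pair is S–V with squared distance 242. The circle on this segment as diameter has centre (1.5, 1.5) and r² = 242/4 = 60.5.
Check P: distance² to centre = 56.5 ≤ 60.5, so it lies inside.
All remaining points lie in this disk, and no smaller disk contains both endpoints, so this is the minimum enclosing circle.

60.5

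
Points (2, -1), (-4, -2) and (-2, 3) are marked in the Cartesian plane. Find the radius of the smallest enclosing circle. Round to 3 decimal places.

3.309

Call the three points A, B, C in the order given.
Side lengths²: AB² = 37, AC² = 32, BC² = 29.
Since AB² = 37 < 32 + 29 = 61, the triangle is acute, so the smallest enclosing circle is the circumcircle.
Circumcentre = (-17/14, -3/14), r² = 1073/98.
r = √(1073/98) ≈ 3.309.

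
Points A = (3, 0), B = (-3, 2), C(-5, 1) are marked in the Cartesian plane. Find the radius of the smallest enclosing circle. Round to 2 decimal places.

4.03

Side lengths²: AB² = 40, AC² = 65, BC² = 5.
Since AC² = 65 ≥ 40 + 5 = 45, the angle opposite AC is not acute, so the smallest enclosing circle has AC as diameter.
Centre = midpoint of AC = (-1, 0.5), r² = 65/4 = 16.25.
r = √(16.25) ≈ 4.03.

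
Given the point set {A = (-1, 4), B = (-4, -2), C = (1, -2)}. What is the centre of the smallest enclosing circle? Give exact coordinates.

Side lengths²: AB² = 45, AC² = 40, BC² = 25.
Since AB² = 45 < 40 + 25 = 65, the triangle is acute, so the smallest enclosing circle is the circumcircle.
Circumcentre = (-1.5, 0.5), r² = 12.5.
Centre = (-1.5, 0.5).

(-1.5, 0.5)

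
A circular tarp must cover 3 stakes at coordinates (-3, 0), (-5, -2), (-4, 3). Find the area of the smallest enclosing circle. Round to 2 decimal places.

20.42

Call the three points A, B, C in the order given.
Side lengths²: AB² = 8, AC² = 10, BC² = 26.
Since BC² = 26 ≥ 10 + 8 = 18, the angle opposite BC is not acute, so the smallest enclosing circle has BC as diameter.
Centre = midpoint of BC = (-4.5, 0.5), r² = 26/4 = 6.5.
Area = π·r² = π·6.5 ≈ 20.42.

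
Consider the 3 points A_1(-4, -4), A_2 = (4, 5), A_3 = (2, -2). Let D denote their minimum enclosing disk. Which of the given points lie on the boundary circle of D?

Side lengths²: A_1A_2² = 145, A_1A_3² = 40, A_2A_3² = 53.
Since A_1A_2² = 145 ≥ 53 + 40 = 93, the angle opposite A_1A_2 is not acute, so the smallest enclosing circle has A_1A_2 as diameter.
Centre = midpoint of A_1A_2 = (0, 0.5), r² = 145/4 = 36.25.
The points at distance exactly r from the centre are A_1, A_2 — 2 points.

A_1, A_2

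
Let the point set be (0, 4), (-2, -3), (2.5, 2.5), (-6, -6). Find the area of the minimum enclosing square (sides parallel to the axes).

100

The bounding box has width 8.5 and height 10.
An axis-aligned square enclosing the set must have side ≥ max(width, height).
So the minimum side is max(8.5, 10) = 10.
Area = 10² = 100.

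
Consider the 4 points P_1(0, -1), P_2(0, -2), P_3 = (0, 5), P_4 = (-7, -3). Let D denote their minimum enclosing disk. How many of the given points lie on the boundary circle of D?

2

A smallest enclosing disk is always determined by at most three of the input points on its boundary.
The farthest pair is P_3–P_4 with squared distance 113. The circle on this segment as diameter has centre (-3.5, 1) and r² = 113/4 = 28.25.
Check P_1: distance² to centre = 16.25 ≤ 28.25, so it lies inside.
All remaining points lie in this disk, and no smaller disk contains both endpoints, so this is the minimum enclosing circle.
The points at distance exactly r from the centre are P_3, P_4 — 2 points.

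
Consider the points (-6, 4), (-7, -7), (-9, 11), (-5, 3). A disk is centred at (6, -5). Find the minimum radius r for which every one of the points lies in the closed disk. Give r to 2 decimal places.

21.93

The required radius is the distance from (6, -5) to the farthest point.
Squared distances: 225, 173, 481, 185.
Maximum is 481, attained at (-9, 11).
r = √481 ≈ 21.93.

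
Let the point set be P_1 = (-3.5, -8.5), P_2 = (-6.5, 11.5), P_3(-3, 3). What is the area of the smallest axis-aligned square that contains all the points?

The bounding box has width 3.5 and height 20.
An axis-aligned square enclosing the set must have side ≥ max(width, height).
So the minimum side is max(3.5, 20) = 20.
Area = 20² = 400.

400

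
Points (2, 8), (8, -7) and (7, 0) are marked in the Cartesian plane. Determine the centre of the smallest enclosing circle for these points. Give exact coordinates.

(5, 0.5)

Call the three points A, B, C in the order given.
Side lengths²: AB² = 261, AC² = 89, BC² = 50.
Since AB² = 261 ≥ 89 + 50 = 139, the angle opposite AB is not acute, so the smallest enclosing circle has AB as diameter.
Centre = midpoint of AB = (5, 0.5), r² = 261/4 = 65.25.
Centre = (5, 0.5).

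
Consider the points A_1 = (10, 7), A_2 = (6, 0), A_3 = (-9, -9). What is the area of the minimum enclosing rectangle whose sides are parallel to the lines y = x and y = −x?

105

In coordinates u = x + y, v = x − y the rectangle is axis-aligned; the map (x,y)→(u,v) scales areas by 2.
u-values: 17, 6, -18; range = 17 − (-18) = 35.
v-values: 3, 6, 0; range = 6 − 0 = 6.
Area = (35 × 6) / 2 = 105.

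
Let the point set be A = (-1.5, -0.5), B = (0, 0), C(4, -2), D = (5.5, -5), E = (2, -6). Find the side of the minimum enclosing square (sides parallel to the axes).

The bounding box has width 7 and height 6.
An axis-aligned square enclosing the set must have side ≥ max(width, height).
So the minimum side is max(7, 6) = 7.

7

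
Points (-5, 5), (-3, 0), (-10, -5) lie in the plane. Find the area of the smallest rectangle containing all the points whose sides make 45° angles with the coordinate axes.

52.5

In coordinates u = x + y, v = x − y the rectangle is axis-aligned; the map (x,y)→(u,v) scales areas by 2.
u-values: 0, -3, -15; range = 0 − (-15) = 15.
v-values: -10, -3, -5; range = -3 − (-10) = 7.
Area = (15 × 7) / 2 = 52.5.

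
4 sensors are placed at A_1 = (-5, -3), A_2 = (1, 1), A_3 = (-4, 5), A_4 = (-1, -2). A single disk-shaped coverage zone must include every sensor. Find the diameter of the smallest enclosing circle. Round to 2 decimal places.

By Welzl's lemma the MEC is supported by two points (diametrically opposite) or three points (on a circumcircle).
The minimum enclosing circle is determined by three boundary points: A_1, A_2, A_3.
Their circumcentre is (-71/22, 37/44) with r² = 34645/1936.
The farthest remaining point A_4 is at distance² 25229/1936 ≤ 34645/1936.
Diameter = 2r = 2√(34645/1936) ≈ 8.46.

8.46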